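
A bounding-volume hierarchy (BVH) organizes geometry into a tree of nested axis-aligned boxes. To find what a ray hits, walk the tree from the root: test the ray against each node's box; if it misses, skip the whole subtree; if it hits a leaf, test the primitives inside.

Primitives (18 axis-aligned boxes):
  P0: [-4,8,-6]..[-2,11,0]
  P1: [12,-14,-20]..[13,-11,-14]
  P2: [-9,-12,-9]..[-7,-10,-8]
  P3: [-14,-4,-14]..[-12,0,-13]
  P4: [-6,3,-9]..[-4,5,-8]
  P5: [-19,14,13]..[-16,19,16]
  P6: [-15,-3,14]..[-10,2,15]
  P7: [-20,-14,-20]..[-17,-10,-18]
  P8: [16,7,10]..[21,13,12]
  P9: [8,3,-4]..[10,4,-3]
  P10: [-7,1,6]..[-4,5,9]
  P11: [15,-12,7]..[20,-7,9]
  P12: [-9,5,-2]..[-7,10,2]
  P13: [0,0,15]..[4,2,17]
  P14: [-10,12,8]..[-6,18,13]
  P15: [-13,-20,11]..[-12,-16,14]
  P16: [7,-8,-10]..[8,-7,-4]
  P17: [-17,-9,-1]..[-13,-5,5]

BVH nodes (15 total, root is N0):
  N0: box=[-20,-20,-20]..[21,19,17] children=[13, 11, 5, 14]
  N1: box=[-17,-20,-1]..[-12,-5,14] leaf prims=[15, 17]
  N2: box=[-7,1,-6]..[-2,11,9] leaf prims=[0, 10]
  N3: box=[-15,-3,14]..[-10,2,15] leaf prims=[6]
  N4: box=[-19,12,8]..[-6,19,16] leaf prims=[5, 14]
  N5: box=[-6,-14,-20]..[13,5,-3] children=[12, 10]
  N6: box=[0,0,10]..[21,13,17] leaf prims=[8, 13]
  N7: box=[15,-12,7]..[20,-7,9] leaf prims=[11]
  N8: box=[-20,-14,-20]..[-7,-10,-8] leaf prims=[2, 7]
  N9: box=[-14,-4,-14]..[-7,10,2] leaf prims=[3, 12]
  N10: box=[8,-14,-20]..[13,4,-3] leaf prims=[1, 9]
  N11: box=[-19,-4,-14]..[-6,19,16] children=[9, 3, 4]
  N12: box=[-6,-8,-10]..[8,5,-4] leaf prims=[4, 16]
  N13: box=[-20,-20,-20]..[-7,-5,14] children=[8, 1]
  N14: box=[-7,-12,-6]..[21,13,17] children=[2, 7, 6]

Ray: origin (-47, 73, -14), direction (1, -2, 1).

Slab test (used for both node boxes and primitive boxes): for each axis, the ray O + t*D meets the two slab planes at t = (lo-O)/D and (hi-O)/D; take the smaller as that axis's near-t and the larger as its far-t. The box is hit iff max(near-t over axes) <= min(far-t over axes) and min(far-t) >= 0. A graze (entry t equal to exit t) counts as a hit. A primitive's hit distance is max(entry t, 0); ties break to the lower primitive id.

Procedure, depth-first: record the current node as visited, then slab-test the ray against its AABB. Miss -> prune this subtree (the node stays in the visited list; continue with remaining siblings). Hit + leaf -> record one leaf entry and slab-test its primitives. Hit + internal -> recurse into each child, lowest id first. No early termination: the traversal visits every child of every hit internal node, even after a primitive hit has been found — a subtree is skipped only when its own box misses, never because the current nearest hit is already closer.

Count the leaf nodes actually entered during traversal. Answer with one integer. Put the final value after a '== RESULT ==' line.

Walk:
N0 x:[27,68] y:[27,93/2] z:[-6,31] -> hit [27,31], descend [5, 11, 13, 14]
  N5 x:[41,60] y:[34,87/2] z:[-6,11] -> miss, prune
  N11 x:[28,41] y:[27,77/2] z:[0,30] -> hit [28,30], descend [3, 4, 9]
    N3 x:[32,37] y:[71/2,38] z:[28,29] -> miss, prune
    N4 x:[28,41] y:[27,61/2] z:[22,30] -> hit [28,30] leaf, test {P5@t=28, P14(miss)}
    N9 x:[33,40] y:[63/2,77/2] z:[0,16] -> miss, prune
  N13 x:[27,40] y:[39,93/2] z:[-6,28] -> miss, prune
  N14 x:[40,68] y:[30,85/2] z:[8,31] -> miss, prune

order=[0, 5, 11, 3, 4, 9, 13, 14]  |boxes|=8  |leaves|=1  hit=P5

== RESULT ==
1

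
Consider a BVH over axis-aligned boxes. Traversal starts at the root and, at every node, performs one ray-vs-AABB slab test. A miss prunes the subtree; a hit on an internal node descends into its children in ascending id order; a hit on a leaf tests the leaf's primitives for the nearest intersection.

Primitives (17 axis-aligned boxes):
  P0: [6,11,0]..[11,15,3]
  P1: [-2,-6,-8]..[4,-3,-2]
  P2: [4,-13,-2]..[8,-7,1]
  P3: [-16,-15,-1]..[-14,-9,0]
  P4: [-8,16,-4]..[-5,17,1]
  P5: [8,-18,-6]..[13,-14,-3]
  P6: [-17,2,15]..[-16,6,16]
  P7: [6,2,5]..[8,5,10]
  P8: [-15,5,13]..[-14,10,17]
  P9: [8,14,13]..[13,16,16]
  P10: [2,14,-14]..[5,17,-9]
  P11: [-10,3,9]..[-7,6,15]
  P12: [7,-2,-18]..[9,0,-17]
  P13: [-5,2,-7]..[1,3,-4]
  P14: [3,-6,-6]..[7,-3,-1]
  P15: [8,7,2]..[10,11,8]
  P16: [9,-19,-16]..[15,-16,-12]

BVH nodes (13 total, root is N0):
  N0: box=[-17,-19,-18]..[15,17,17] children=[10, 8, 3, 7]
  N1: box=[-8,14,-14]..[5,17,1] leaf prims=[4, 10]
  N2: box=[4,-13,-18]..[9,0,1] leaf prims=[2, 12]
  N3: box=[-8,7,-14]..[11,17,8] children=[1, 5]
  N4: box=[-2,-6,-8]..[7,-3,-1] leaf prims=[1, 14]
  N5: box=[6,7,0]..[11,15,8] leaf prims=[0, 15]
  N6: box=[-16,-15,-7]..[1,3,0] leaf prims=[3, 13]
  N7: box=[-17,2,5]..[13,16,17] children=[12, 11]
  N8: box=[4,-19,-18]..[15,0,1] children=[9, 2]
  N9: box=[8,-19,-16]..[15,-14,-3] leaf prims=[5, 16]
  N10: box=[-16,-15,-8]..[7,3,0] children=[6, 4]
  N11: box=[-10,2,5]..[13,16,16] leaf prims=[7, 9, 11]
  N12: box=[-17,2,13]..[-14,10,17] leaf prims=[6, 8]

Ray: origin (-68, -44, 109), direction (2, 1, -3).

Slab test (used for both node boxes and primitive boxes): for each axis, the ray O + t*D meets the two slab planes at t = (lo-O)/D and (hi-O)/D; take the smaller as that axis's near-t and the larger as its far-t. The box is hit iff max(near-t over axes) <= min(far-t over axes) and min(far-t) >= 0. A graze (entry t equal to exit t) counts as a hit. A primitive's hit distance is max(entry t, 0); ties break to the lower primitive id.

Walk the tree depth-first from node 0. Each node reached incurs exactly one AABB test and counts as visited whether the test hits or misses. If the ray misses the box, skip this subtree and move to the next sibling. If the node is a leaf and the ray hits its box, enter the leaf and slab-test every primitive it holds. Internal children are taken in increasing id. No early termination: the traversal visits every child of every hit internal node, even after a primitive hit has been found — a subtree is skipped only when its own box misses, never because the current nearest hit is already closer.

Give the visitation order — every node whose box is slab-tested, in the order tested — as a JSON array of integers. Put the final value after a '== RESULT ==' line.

Trace the traversal:
N0 x:[51/2,83/2] y:[25,61] z:[92/3,127/3] -> hit [92/3,83/2], descend [3, 7, 8, 10]
  N3 x:[30,79/2] y:[51,61] z:[101/3,41] -> miss, prune
  N7 x:[51/2,81/2] y:[46,60] z:[92/3,104/3] -> miss, prune
  N8 x:[36,83/2] y:[25,44] z:[36,127/3] -> hit [36,83/2], descend [2, 9]
    N2 x:[36,77/2] y:[31,44] z:[36,127/3] -> hit [36,77/2] leaf, test {P2@t=36, P12(miss)}
    N9 x:[38,83/2] y:[25,30] z:[112/3,125/3] -> miss, prune
  N10 x:[26,75/2] y:[29,47] z:[109/3,39] -> hit [109/3,75/2], descend [4, 6]
    N4 x:[33,75/2] y:[38,41] z:[110/3,39] -> miss, prune
    N6 x:[26,69/2] y:[29,47] z:[109/3,116/3] -> miss, prune

9 AABB tests over nodes [0, 3, 7, 8, 2, 9, 10, 4, 6]; 1 leaf entered; closest P2.

== RESULT ==
[0, 3, 7, 8, 2, 9, 10, 4, 6]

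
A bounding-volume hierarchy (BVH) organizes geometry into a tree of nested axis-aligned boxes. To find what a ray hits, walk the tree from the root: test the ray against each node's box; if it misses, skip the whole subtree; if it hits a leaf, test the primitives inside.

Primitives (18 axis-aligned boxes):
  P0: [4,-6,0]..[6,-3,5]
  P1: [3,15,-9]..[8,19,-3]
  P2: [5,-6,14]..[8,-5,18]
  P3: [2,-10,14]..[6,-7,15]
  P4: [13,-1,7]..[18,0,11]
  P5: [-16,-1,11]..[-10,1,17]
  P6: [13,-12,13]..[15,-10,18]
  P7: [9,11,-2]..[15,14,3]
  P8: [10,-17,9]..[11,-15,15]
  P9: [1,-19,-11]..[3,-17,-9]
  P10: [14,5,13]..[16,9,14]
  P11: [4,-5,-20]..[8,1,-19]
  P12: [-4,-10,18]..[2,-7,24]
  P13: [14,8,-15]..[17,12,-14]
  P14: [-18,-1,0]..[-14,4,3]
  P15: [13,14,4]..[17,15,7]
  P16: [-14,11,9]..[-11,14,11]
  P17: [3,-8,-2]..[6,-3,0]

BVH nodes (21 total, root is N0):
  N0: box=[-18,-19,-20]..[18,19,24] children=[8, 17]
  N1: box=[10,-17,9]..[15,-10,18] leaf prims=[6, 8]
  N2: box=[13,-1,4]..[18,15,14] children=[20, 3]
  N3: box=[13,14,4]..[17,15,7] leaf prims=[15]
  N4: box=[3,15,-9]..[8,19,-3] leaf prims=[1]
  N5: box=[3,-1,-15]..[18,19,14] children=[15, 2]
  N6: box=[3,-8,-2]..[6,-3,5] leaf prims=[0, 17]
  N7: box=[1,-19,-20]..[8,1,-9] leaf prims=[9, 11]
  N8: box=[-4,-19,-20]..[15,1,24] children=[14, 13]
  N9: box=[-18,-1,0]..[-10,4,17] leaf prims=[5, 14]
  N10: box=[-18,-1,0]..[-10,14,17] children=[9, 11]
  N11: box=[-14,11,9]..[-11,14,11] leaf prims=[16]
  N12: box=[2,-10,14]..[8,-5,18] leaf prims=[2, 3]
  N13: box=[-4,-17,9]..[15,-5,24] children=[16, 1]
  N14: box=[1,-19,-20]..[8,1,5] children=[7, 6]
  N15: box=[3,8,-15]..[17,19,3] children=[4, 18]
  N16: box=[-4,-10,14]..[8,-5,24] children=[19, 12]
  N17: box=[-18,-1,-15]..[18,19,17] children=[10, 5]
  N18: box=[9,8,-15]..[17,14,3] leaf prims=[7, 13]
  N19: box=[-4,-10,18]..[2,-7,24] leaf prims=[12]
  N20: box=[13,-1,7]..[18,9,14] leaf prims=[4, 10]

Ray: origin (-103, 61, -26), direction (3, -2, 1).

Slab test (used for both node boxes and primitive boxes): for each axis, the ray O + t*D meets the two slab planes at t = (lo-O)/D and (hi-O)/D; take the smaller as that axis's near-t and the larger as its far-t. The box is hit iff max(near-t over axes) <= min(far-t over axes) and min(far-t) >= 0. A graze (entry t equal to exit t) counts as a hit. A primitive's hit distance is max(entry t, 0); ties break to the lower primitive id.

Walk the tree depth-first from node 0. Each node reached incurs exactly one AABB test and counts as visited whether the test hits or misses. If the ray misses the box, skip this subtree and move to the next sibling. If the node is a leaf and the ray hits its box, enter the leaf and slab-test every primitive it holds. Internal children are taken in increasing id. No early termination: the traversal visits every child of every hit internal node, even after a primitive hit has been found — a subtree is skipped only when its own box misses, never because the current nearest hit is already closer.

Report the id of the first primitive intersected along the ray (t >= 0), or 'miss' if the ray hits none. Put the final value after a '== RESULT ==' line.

Walk:
N0 x:[85/3,121/3] y:[21,40] z:[6,50] -> hit [85/3,40], descend [8, 17]
  N8 x:[33,118/3] y:[30,40] z:[6,50] -> hit [33,118/3], descend [13, 14]
    N13 x:[33,118/3] y:[33,39] z:[35,50] -> hit [35,39], descend [1, 16]
      N1 x:[113/3,118/3] y:[71/2,39] z:[35,44] -> hit [113/3,39] leaf, test {P6(miss), P8@t=38}
      N16 x:[33,37] y:[33,71/2] z:[40,50] -> miss, prune
    N14 x:[104/3,37] y:[30,40] z:[6,31] -> miss, prune
  N17 x:[85/3,121/3] y:[21,31] z:[11,43] -> hit [85/3,31], descend [5, 10]
    N5 x:[106/3,121/3] y:[21,31] z:[11,40] -> miss, prune
    N10 x:[85/3,31] y:[47/2,31] z:[26,43] -> hit [85/3,31], descend [9, 11]
      N9 x:[85/3,31] y:[57/2,31] z:[26,43] -> hit [57/2,31] leaf, test {P5(miss), P14@t=57/2}
      N11 x:[89/3,92/3] y:[47/2,25] z:[35,37] -> miss, prune

Visited [0, 8, 13, 1, 16, 14, 17, 5, 10, 9, 11]. Tests: 11 box, 2 leaf. Nearest: P14.

== RESULT ==
14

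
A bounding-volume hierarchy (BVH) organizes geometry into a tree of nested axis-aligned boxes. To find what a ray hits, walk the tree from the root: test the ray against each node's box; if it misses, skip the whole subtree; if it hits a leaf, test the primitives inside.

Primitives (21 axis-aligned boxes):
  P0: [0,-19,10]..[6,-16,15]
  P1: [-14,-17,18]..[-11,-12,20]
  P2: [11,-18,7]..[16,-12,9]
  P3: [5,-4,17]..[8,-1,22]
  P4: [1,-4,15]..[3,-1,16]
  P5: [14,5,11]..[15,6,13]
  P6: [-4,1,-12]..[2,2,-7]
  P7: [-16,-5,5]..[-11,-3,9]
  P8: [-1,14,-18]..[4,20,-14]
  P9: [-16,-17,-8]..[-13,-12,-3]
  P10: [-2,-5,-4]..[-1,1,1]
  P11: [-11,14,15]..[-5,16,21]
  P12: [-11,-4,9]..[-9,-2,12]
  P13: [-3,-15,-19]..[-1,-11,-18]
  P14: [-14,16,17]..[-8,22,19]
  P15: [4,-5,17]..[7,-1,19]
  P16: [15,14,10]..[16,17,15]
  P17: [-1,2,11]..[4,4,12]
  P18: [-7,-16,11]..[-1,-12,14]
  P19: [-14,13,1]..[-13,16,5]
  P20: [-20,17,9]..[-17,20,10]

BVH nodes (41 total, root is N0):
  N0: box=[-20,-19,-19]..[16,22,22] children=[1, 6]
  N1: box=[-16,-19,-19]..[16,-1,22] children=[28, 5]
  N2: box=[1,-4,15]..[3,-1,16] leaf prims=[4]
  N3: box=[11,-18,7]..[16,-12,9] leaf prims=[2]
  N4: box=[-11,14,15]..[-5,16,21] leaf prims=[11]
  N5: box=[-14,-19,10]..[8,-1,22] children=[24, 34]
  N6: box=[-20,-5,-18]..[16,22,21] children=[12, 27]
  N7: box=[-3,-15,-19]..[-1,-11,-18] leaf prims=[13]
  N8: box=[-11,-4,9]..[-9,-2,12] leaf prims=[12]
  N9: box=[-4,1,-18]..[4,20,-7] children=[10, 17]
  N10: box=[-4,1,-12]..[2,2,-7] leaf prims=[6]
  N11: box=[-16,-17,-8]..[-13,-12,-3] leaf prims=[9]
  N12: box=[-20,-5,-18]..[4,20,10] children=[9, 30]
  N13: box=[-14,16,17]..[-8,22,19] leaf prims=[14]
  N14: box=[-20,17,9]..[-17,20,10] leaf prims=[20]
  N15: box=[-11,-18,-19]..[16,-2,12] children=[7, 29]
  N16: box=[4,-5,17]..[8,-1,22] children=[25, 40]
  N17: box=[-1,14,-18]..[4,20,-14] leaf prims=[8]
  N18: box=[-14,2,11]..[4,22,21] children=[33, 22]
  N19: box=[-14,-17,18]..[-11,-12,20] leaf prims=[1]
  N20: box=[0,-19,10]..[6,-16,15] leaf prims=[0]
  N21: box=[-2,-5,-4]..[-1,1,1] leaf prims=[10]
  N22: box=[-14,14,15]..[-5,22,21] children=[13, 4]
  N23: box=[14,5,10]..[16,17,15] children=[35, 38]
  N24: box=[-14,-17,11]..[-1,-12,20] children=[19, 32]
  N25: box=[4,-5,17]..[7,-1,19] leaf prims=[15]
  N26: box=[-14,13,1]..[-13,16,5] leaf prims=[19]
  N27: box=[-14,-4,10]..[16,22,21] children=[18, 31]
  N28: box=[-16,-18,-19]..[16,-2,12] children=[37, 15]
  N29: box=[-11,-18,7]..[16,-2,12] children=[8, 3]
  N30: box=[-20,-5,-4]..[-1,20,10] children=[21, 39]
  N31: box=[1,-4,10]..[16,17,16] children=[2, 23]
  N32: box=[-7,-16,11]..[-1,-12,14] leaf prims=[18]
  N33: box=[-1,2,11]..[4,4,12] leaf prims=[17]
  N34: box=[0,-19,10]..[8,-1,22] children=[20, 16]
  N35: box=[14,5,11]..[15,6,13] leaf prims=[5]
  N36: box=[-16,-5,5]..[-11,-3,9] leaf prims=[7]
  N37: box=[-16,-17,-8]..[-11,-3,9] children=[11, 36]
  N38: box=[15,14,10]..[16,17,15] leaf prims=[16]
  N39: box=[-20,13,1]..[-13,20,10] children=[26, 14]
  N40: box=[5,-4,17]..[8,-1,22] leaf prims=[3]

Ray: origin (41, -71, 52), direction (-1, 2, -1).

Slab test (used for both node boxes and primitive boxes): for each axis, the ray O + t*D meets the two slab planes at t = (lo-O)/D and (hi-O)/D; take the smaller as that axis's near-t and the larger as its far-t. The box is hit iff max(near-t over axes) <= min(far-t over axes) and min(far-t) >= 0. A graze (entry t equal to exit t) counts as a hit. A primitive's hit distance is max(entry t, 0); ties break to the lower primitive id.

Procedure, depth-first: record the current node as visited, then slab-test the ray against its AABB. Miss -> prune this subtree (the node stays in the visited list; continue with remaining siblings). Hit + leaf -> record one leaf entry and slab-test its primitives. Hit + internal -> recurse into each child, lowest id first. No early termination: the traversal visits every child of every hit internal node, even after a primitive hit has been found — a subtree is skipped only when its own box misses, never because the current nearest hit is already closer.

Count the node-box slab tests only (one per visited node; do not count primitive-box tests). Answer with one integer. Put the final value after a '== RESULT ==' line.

Walk:
N0 x:[25,61] y:[26,93/2] z:[30,71] -> hit [30,93/2], descend [1, 6]
  N1 x:[25,57] y:[26,35] z:[30,71] -> hit [30,35], descend [5, 28]
    N5 x:[33,55] y:[26,35] z:[30,42] -> hit [33,35], descend [24, 34]
      N24 x:[42,55] y:[27,59/2] z:[32,41] -> miss, prune
      N34 x:[33,41] y:[26,35] z:[30,42] -> hit [33,35], descend [16, 20]
        N16 x:[33,37] y:[33,35] z:[30,35] -> hit [33,35], descend [25, 40]
          N25 x:[34,37] y:[33,35] z:[33,35] -> hit [34,35] leaf, test {P15@t=34}
          N40 x:[33,36] y:[67/2,35] z:[30,35] -> hit [67/2,35] leaf, test {P3@t=67/2}
        N20 x:[35,41] y:[26,55/2] z:[37,42] -> miss, prune
    N28 x:[25,57] y:[53/2,69/2] z:[40,71] -> miss, prune
  N6 x:[25,61] y:[33,93/2] z:[31,70] -> hit [33,93/2], descend [12, 27]
    N12 x:[37,61] y:[33,91/2] z:[42,70] -> hit [42,91/2], descend [9, 30]
      N9 x:[37,45] y:[36,91/2] z:[59,70] -> miss, prune
      N30 x:[42,61] y:[33,91/2] z:[42,56] -> hit [42,91/2], descend [21, 39]
        N21 x:[42,43] y:[33,36] z:[51,56] -> miss, prune
        N39 x:[54,61] y:[42,91/2] z:[42,51] -> miss, prune
    N27 x:[25,55] y:[67/2,93/2] z:[31,42] -> hit [67/2,42], descend [18, 31]
      N18 x:[37,55] y:[73/2,93/2] z:[31,41] -> hit [37,41], descend [22, 33]
        N22 x:[46,55] y:[85/2,93/2] z:[31,37] -> miss, prune
        N33 x:[37,42] y:[73/2,75/2] z:[40,41] -> miss, prune
      N31 x:[25,40] y:[67/2,44] z:[36,42] -> hit [36,40], descend [2, 23]
        N2 x:[38,40] y:[67/2,35] z:[36,37] -> miss, prune
        N23 x:[25,27] y:[38,44] z:[37,42] -> miss, prune

Visited [0, 1, 5, 24, 34, 16, 25, 40, 20, 28, 6, 12, 9, 30, 21, 39, 27, 18, 22, 33, 31, 2, 23]. Tests: 23 box, 2 leaf. Nearest: P3.

== RESULT ==
23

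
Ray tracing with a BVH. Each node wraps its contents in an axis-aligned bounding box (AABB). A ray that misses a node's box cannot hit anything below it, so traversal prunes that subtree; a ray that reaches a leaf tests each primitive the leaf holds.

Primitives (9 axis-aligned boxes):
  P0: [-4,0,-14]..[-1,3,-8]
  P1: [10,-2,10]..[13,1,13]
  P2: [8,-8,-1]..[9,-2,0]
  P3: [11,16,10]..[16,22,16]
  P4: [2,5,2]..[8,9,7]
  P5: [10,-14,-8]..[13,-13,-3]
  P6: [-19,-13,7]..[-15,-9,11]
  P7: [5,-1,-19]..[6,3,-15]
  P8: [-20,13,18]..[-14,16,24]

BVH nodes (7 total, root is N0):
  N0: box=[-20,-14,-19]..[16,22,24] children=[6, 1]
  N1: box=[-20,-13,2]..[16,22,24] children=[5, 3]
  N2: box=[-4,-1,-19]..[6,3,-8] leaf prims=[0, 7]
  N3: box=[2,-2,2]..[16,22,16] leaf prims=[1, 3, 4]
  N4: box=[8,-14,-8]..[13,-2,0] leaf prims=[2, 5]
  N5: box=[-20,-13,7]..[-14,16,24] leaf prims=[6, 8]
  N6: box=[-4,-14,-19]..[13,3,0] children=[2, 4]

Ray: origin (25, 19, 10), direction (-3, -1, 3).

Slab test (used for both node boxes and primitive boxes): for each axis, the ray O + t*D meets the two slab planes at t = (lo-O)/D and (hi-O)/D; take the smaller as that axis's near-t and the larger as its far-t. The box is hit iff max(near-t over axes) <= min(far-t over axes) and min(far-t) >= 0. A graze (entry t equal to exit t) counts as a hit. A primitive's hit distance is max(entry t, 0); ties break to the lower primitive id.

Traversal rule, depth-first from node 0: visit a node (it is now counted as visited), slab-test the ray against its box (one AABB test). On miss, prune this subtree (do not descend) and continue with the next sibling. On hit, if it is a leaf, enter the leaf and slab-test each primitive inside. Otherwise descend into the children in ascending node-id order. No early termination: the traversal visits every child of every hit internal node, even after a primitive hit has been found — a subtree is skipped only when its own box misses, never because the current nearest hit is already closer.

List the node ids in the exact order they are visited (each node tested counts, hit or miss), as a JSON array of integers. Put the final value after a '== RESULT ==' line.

Traverse from the root:
N0 x:[3,15] y:[-3,33] z:[-29/3,14/3] -> hit [3,14/3], descend [1, 6]
  N1 x:[3,15] y:[-3,32] z:[-8/3,14/3] -> hit [3,14/3], descend [3, 5]
    N3 x:[3,23/3] y:[-3,21] z:[-8/3,2] -> miss, prune
    N5 x:[13,15] y:[3,32] z:[-1,14/3] -> miss, prune
  N6 x:[4,29/3] y:[16,33] z:[-29/3,-10/3] -> miss, prune

5 AABB tests over nodes [0, 1, 3, 5, 6]; 0 leaves entered; closest miss.

== RESULT ==
[0, 1, 3, 5, 6]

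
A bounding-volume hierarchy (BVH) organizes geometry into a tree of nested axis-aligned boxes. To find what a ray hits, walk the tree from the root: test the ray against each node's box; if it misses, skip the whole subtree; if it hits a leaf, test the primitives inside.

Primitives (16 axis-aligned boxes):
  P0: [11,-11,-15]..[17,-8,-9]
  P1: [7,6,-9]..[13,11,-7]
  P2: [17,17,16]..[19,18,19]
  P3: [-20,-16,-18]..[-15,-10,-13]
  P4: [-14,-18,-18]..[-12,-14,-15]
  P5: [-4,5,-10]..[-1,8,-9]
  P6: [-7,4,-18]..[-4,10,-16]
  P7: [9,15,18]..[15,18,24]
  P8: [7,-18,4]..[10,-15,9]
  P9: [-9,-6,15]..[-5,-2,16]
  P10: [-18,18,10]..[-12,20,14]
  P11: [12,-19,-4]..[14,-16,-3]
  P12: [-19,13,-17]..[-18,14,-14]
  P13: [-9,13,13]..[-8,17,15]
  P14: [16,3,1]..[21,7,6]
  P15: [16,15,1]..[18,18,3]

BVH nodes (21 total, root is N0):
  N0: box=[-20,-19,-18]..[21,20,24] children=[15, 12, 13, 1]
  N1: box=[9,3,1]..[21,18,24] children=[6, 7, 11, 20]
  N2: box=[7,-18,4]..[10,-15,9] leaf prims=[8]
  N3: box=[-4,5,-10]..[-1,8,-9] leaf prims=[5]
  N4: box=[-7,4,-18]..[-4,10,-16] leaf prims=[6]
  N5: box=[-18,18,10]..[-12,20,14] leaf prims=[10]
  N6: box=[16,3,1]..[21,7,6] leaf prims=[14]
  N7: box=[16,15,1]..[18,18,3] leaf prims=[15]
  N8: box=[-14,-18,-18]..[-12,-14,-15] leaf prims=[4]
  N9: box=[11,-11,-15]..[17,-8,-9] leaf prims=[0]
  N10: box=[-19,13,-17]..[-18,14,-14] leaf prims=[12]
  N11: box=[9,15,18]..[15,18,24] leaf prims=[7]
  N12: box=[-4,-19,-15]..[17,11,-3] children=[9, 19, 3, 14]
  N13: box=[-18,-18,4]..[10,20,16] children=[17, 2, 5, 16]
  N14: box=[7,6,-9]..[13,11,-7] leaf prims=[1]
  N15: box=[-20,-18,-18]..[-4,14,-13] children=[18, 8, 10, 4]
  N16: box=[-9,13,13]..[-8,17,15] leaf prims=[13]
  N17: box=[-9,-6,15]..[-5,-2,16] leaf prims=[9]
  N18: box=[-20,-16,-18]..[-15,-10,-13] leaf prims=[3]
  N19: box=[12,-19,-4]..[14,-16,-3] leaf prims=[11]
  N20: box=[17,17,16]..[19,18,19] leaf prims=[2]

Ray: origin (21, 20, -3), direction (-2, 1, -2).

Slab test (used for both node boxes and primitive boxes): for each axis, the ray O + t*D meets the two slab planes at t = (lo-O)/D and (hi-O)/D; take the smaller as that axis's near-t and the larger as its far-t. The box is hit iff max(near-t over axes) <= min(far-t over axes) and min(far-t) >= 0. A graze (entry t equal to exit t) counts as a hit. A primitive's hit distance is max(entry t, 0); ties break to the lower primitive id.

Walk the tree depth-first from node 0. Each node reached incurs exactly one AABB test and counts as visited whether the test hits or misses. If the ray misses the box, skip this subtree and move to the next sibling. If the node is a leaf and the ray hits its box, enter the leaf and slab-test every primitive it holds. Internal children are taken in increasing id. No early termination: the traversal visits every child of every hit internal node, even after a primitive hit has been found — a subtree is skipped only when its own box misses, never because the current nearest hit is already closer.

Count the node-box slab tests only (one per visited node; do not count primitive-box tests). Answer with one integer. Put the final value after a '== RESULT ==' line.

Trace the traversal:
N0 x:[0,41/2] y:[-39,0] z:[-27/2,15/2] -> hit [0,0], descend [1, 12, 13, 15]
  N1 x:[0,6] y:[-17,-2] z:[-27/2,-2] -> miss, prune
  N12 x:[2,25/2] y:[-39,-9] z:[0,6] -> miss, prune
  N13 x:[11/2,39/2] y:[-38,0] z:[-19/2,-7/2] -> miss, prune
  N15 x:[25/2,41/2] y:[-38,-6] z:[5,15/2] -> miss, prune

Summary -> nodes [0, 1, 12, 13, 15]; box-tests=5; leaf-entries=0; first=miss

== RESULT ==
5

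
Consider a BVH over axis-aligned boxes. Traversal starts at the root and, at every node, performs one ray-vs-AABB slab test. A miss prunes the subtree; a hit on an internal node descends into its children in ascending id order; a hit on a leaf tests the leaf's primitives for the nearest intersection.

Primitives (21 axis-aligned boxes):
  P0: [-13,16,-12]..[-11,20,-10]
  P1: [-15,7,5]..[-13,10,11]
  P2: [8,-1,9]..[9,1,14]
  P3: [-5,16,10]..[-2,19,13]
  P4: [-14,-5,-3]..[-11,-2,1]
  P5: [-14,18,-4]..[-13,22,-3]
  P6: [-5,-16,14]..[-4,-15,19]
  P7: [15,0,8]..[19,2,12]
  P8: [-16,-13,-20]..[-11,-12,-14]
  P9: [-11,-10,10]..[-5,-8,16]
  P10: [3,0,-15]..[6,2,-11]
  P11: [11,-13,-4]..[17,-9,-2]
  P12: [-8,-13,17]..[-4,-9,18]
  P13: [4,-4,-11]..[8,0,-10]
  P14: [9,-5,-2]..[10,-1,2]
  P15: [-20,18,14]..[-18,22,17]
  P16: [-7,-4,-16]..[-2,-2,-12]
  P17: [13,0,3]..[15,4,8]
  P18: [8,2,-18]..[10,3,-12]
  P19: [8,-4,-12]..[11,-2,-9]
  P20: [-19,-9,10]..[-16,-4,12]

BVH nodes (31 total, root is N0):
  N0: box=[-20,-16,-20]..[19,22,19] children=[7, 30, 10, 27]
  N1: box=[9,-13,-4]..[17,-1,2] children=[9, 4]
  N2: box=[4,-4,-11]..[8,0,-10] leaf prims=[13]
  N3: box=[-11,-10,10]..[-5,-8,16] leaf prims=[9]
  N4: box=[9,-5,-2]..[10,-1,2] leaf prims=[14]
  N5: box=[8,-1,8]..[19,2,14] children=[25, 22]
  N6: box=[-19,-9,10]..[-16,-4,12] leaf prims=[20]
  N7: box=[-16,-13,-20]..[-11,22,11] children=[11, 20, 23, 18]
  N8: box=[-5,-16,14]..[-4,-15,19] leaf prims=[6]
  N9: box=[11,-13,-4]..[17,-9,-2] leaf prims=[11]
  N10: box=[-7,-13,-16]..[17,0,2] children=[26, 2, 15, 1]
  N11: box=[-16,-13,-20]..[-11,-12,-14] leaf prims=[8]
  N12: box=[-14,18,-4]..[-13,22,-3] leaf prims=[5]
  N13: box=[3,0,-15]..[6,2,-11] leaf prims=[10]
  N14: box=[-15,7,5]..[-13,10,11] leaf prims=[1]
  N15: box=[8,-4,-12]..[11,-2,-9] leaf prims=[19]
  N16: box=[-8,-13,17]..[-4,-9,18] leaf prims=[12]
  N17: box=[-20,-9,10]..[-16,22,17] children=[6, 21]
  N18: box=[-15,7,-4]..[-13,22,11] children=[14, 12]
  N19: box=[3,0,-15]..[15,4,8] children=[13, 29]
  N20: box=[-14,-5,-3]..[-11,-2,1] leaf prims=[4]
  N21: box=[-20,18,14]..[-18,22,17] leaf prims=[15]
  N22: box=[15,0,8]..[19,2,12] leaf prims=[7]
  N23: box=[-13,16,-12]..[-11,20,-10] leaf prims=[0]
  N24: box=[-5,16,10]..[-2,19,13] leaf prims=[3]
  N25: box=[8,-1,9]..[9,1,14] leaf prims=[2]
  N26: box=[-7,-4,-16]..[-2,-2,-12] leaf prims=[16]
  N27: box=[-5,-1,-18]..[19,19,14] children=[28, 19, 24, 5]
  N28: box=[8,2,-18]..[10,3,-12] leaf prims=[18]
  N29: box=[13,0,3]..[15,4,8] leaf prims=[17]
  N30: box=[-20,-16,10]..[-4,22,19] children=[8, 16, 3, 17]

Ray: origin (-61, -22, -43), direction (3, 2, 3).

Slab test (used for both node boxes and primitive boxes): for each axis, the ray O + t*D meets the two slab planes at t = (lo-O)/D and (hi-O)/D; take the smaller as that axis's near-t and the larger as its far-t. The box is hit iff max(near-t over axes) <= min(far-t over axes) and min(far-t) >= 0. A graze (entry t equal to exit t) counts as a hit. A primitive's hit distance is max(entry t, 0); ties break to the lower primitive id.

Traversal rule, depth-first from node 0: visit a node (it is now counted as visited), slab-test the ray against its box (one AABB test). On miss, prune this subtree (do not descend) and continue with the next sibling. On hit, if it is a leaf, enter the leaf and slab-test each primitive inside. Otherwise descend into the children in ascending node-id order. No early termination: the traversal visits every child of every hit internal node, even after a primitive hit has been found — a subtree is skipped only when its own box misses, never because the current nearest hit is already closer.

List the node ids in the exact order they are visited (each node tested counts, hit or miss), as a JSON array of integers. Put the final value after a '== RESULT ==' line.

Walk:
N0 x:[41/3,80/3] y:[3,22] z:[23/3,62/3] -> hit [41/3,62/3], descend [7, 10, 27, 30]
  N7 x:[15,50/3] y:[9/2,22] z:[23/3,18] -> hit [15,50/3], descend [11, 18, 20, 23]
    N11 x:[15,50/3] y:[9/2,5] z:[23/3,29/3] -> miss, prune
    N18 x:[46/3,16] y:[29/2,22] z:[13,18] -> hit [46/3,16], descend [12, 14]
      N12 x:[47/3,16] y:[20,22] z:[13,40/3] -> miss, prune
      N14 x:[46/3,16] y:[29/2,16] z:[16,18] -> hit [16,16] leaf, test {P1@t=16}
    N20 x:[47/3,50/3] y:[17/2,10] z:[40/3,44/3] -> miss, prune
    N23 x:[16,50/3] y:[19,21] z:[31/3,11] -> miss, prune
  N10 x:[18,26] y:[9/2,11] z:[9,15] -> miss, prune
  N27 x:[56/3,80/3] y:[21/2,41/2] z:[25/3,19] -> hit [56/3,19], descend [5, 19, 24, 28]
    N5 x:[23,80/3] y:[21/2,12] z:[17,19] -> miss, prune
    N19 x:[64/3,76/3] y:[11,13] z:[28/3,17] -> miss, prune
    N24 x:[56/3,59/3] y:[19,41/2] z:[53/3,56/3] -> miss, prune
    N28 x:[23,71/3] y:[12,25/2] z:[25/3,31/3] -> miss, prune
  N30 x:[41/3,19] y:[3,22] z:[53/3,62/3] -> hit [53/3,19], descend [3, 8, 16, 17]
    N3 x:[50/3,56/3] y:[6,7] z:[53/3,59/3] -> miss, prune
    N8 x:[56/3,19] y:[3,7/2] z:[19,62/3] -> miss, prune
    N16 x:[53/3,19] y:[9/2,13/2] z:[20,61/3] -> miss, prune
    N17 x:[41/3,15] y:[13/2,22] z:[53/3,20] -> miss, prune

Visited [0, 7, 11, 18, 12, 14, 20, 23, 10, 27, 5, 19, 24, 28, 30, 3, 8, 16, 17]. Tests: 19 box, 1 leaf. Nearest: P1.

== RESULT ==
[0, 7, 11, 18, 12, 14, 20, 23, 10, 27, 5, 19, 24, 28, 30, 3, 8, 16, 17]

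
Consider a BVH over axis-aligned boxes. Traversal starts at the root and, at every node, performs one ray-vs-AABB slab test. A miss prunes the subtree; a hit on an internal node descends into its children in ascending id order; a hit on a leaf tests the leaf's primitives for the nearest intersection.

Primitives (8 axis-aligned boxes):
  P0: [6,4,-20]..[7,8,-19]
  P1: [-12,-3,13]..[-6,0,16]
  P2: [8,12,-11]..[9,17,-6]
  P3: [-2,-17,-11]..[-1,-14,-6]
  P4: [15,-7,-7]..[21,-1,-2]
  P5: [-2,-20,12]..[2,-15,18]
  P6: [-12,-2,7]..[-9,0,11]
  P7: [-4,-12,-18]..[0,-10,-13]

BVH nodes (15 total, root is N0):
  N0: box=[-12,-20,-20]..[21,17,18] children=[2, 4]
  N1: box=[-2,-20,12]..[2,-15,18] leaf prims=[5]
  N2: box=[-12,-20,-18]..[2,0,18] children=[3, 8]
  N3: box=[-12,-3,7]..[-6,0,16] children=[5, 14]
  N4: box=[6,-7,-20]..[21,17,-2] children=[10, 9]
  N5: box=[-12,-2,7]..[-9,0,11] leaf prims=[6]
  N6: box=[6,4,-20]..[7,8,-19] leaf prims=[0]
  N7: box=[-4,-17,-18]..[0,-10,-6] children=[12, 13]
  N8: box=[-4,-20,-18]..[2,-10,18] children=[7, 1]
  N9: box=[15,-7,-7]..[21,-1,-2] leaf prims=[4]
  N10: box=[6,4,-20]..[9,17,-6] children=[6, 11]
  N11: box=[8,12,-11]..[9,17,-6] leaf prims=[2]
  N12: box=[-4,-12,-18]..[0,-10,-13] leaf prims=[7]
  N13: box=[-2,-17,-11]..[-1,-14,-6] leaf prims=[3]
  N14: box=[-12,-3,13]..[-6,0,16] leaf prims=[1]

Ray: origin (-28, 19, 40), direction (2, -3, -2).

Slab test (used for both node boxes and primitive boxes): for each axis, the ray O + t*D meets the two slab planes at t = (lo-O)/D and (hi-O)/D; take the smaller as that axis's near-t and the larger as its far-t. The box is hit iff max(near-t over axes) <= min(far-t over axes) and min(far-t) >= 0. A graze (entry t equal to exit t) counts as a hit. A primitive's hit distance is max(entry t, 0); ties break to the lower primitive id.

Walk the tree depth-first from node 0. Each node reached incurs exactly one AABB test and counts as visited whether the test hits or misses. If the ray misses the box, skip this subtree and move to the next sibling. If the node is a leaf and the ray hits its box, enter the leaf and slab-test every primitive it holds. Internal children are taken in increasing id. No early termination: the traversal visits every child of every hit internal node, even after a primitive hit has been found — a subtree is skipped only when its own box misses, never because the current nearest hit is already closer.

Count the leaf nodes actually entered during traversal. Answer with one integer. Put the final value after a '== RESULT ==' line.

Walk:
N0 x:[8,49/2] y:[2/3,13] z:[11,30] -> hit [11,13], descend [2, 4]
  N2 x:[8,15] y:[19/3,13] z:[11,29] -> hit [11,13], descend [3, 8]
    N3 x:[8,11] y:[19/3,22/3] z:[12,33/2] -> miss, prune
    N8 x:[12,15] y:[29/3,13] z:[11,29] -> hit [12,13], descend [1, 7]
      N1 x:[13,15] y:[34/3,13] z:[11,14] -> hit [13,13] leaf, test {P5@t=13}
      N7 x:[12,14] y:[29/3,12] z:[23,29] -> miss, prune
  N4 x:[17,49/2] y:[2/3,26/3] z:[21,30] -> miss, prune

7 AABB tests over nodes [0, 2, 3, 8, 1, 7, 4]; 1 leaf entered; closest P5.

== RESULT ==
1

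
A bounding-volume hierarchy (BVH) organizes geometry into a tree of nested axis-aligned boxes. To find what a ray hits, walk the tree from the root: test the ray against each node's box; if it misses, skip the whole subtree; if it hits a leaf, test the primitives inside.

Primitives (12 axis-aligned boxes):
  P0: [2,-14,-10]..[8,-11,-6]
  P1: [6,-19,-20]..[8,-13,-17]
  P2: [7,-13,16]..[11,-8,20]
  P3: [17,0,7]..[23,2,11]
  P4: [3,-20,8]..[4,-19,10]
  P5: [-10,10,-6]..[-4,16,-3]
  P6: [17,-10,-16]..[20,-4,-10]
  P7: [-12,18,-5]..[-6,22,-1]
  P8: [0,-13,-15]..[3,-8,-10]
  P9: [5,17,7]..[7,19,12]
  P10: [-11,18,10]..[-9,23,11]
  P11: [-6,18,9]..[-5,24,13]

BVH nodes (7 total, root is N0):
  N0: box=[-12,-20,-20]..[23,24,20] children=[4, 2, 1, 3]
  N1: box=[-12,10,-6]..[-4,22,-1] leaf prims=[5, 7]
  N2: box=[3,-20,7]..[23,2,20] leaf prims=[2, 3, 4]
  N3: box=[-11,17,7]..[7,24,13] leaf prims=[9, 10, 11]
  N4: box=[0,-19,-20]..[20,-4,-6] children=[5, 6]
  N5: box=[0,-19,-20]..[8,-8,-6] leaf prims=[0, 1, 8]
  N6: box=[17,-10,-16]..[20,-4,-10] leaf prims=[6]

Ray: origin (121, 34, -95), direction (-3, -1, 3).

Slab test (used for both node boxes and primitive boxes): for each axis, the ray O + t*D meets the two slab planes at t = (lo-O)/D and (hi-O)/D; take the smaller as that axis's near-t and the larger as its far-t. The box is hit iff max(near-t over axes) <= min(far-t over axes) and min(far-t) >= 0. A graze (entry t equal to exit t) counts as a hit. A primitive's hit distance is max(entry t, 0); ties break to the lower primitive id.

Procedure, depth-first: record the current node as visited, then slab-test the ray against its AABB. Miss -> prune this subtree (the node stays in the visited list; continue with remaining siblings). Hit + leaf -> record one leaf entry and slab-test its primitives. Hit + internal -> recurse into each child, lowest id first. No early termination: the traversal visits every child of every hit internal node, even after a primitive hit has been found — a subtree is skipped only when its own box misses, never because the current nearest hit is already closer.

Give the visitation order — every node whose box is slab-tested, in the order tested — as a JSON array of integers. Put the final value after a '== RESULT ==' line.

Trace the traversal:
N0 x:[98/3,133/3] y:[10,54] z:[25,115/3] -> hit [98/3,115/3], descend [1, 2, 3, 4]
  N1 x:[125/3,133/3] y:[12,24] z:[89/3,94/3] -> miss, prune
  N2 x:[98/3,118/3] y:[32,54] z:[34,115/3] -> hit [34,115/3] leaf, test {P2(miss), P3@t=34, P4(miss)}
  N3 x:[38,44] y:[10,17] z:[34,36] -> miss, prune
  N4 x:[101/3,121/3] y:[38,53] z:[25,89/3] -> miss, prune

Summary -> nodes [0, 1, 2, 3, 4]; box-tests=5; leaf-entries=1; first=P3

== RESULT ==
[0, 1, 2, 3, 4]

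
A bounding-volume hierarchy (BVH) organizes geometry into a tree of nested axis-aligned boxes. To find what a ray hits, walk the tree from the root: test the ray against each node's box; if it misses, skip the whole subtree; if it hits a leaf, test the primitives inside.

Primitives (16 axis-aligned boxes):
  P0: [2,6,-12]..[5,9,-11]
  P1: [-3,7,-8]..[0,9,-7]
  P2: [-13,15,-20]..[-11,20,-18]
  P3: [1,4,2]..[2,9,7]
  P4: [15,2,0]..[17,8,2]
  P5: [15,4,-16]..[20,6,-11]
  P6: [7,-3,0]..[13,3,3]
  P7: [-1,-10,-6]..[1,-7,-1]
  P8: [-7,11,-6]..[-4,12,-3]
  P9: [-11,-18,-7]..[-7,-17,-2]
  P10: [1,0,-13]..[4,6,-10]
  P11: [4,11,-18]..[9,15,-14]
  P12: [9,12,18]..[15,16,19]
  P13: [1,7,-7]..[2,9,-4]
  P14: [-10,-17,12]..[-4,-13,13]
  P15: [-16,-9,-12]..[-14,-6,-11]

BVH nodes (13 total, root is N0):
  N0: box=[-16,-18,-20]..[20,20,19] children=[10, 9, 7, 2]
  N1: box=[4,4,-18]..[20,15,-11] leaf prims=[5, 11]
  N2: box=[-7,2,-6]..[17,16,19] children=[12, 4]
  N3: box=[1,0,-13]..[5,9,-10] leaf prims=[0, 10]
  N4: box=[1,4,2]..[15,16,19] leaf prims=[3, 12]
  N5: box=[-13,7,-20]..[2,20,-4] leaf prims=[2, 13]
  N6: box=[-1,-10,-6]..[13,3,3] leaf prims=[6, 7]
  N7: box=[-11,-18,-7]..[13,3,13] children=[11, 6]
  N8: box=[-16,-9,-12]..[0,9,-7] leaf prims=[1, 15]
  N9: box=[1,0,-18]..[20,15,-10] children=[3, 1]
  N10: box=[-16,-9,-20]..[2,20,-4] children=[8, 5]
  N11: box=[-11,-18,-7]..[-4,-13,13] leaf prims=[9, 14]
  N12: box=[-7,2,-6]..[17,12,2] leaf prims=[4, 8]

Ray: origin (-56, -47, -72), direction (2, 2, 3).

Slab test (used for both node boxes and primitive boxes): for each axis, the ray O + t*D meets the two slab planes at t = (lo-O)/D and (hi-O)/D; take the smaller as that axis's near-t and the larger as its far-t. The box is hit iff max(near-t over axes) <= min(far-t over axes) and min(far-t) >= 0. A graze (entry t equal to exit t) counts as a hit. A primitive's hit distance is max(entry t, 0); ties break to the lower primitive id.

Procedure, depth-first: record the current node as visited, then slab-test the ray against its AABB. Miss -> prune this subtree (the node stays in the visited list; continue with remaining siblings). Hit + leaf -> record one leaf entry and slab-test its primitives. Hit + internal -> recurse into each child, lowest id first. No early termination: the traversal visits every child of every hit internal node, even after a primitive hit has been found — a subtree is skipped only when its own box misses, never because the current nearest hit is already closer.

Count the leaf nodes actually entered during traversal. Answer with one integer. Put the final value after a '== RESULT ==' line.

Trace the traversal:
N0 x:[20,38] y:[29/2,67/2] z:[52/3,91/3] -> hit [20,91/3], descend [2, 7, 9, 10]
  N2 x:[49/2,73/2] y:[49/2,63/2] z:[22,91/3] -> hit [49/2,91/3], descend [4, 12]
    N4 x:[57/2,71/2] y:[51/2,63/2] z:[74/3,91/3] -> hit [57/2,91/3] leaf, test {P3(miss), P12(miss)}
    N12 x:[49/2,73/2] y:[49/2,59/2] z:[22,74/3] -> hit [49/2,74/3] leaf, test {P4(miss), P8(miss)}
  N7 x:[45/2,69/2] y:[29/2,25] z:[65/3,85/3] -> hit [45/2,25], descend [6, 11]
    N6 x:[55/2,69/2] y:[37/2,25] z:[22,25] -> miss, prune
    N11 x:[45/2,26] y:[29/2,17] z:[65/3,85/3] -> miss, prune
  N9 x:[57/2,38] y:[47/2,31] z:[18,62/3] -> miss, prune
  N10 x:[20,29] y:[19,67/2] z:[52/3,68/3] -> hit [20,68/3], descend [5, 8]
    N5 x:[43/2,29] y:[27,67/2] z:[52/3,68/3] -> miss, prune
    N8 x:[20,28] y:[19,28] z:[20,65/3] -> hit [20,65/3] leaf, test {P1(miss), P15@t=20}

order=[0, 2, 4, 12, 7, 6, 11, 9, 10, 5, 8]  |boxes|=11  |leaves|=3  hit=P15

== RESULT ==
3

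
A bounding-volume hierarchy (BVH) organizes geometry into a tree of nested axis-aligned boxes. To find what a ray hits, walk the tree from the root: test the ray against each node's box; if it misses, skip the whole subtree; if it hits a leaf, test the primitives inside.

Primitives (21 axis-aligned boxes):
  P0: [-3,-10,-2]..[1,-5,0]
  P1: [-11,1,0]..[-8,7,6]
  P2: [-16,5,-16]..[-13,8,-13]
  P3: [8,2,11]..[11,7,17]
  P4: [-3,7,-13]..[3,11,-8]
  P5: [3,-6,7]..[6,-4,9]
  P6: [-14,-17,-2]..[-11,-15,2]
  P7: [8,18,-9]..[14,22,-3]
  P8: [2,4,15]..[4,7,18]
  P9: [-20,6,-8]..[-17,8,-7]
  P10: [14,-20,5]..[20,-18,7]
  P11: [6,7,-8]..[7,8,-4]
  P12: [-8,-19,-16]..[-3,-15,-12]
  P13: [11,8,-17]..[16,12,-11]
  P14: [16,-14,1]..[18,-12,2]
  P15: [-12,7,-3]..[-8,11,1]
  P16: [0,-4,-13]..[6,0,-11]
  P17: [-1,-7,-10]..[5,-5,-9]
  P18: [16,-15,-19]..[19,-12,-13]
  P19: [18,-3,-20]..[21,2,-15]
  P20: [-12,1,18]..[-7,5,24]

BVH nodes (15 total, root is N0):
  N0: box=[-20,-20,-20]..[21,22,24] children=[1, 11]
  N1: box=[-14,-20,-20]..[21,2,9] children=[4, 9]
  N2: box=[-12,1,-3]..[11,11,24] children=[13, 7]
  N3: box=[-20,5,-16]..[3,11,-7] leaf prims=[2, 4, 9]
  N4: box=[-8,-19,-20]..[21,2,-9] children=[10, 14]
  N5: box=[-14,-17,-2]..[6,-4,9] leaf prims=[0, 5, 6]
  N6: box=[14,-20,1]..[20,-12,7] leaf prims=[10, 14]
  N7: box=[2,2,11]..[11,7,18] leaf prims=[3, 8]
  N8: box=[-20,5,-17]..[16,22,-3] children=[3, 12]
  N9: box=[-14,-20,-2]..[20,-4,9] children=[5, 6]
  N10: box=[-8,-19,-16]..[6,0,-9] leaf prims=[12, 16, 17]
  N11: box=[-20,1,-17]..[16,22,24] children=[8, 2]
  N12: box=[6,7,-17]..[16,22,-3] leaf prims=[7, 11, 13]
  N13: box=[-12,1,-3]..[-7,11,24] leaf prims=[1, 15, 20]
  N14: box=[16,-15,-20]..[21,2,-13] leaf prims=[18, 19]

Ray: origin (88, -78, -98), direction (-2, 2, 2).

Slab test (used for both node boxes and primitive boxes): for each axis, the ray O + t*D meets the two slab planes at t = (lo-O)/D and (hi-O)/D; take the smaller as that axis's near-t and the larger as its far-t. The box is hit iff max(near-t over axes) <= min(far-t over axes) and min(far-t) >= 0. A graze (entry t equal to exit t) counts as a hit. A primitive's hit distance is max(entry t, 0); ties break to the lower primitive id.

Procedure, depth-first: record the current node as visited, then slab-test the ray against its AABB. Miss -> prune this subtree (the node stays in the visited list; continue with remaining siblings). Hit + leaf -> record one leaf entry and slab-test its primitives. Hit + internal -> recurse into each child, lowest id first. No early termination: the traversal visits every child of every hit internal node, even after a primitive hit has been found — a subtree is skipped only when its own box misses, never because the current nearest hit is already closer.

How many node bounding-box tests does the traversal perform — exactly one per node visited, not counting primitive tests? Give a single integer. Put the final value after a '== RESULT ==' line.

Trace the traversal:
N0 x:[67/2,54] y:[29,50] z:[39,61] -> hit [39,50], descend [1, 11]
  N1 x:[67/2,51] y:[29,40] z:[39,107/2] -> hit [39,40], descend [4, 9]
    N4 x:[67/2,48] y:[59/2,40] z:[39,89/2] -> hit [39,40], descend [10, 14]
      N10 x:[41,48] y:[59/2,39] z:[41,89/2] -> miss, prune
      N14 x:[67/2,36] y:[63/2,40] z:[39,85/2] -> miss, prune
    N9 x:[34,51] y:[29,37] z:[48,107/2] -> miss, prune
  N11 x:[36,54] y:[79/2,50] z:[81/2,61] -> hit [81/2,50], descend [2, 8]
    N2 x:[77/2,50] y:[79/2,89/2] z:[95/2,61] -> miss, prune
    N8 x:[36,54] y:[83/2,50] z:[81/2,95/2] -> hit [83/2,95/2], descend [3, 12]
      N3 x:[85/2,54] y:[83/2,89/2] z:[41,91/2] -> hit [85/2,89/2] leaf, test {P2(miss), P4@t=85/2, P9(miss)}
      N12 x:[36,41] y:[85/2,50] z:[81/2,95/2] -> miss, prune

Summary -> nodes [0, 1, 4, 10, 14, 9, 11, 2, 8, 3, 12]; box-tests=11; leaf-entries=1; first=P4

== RESULT ==
11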